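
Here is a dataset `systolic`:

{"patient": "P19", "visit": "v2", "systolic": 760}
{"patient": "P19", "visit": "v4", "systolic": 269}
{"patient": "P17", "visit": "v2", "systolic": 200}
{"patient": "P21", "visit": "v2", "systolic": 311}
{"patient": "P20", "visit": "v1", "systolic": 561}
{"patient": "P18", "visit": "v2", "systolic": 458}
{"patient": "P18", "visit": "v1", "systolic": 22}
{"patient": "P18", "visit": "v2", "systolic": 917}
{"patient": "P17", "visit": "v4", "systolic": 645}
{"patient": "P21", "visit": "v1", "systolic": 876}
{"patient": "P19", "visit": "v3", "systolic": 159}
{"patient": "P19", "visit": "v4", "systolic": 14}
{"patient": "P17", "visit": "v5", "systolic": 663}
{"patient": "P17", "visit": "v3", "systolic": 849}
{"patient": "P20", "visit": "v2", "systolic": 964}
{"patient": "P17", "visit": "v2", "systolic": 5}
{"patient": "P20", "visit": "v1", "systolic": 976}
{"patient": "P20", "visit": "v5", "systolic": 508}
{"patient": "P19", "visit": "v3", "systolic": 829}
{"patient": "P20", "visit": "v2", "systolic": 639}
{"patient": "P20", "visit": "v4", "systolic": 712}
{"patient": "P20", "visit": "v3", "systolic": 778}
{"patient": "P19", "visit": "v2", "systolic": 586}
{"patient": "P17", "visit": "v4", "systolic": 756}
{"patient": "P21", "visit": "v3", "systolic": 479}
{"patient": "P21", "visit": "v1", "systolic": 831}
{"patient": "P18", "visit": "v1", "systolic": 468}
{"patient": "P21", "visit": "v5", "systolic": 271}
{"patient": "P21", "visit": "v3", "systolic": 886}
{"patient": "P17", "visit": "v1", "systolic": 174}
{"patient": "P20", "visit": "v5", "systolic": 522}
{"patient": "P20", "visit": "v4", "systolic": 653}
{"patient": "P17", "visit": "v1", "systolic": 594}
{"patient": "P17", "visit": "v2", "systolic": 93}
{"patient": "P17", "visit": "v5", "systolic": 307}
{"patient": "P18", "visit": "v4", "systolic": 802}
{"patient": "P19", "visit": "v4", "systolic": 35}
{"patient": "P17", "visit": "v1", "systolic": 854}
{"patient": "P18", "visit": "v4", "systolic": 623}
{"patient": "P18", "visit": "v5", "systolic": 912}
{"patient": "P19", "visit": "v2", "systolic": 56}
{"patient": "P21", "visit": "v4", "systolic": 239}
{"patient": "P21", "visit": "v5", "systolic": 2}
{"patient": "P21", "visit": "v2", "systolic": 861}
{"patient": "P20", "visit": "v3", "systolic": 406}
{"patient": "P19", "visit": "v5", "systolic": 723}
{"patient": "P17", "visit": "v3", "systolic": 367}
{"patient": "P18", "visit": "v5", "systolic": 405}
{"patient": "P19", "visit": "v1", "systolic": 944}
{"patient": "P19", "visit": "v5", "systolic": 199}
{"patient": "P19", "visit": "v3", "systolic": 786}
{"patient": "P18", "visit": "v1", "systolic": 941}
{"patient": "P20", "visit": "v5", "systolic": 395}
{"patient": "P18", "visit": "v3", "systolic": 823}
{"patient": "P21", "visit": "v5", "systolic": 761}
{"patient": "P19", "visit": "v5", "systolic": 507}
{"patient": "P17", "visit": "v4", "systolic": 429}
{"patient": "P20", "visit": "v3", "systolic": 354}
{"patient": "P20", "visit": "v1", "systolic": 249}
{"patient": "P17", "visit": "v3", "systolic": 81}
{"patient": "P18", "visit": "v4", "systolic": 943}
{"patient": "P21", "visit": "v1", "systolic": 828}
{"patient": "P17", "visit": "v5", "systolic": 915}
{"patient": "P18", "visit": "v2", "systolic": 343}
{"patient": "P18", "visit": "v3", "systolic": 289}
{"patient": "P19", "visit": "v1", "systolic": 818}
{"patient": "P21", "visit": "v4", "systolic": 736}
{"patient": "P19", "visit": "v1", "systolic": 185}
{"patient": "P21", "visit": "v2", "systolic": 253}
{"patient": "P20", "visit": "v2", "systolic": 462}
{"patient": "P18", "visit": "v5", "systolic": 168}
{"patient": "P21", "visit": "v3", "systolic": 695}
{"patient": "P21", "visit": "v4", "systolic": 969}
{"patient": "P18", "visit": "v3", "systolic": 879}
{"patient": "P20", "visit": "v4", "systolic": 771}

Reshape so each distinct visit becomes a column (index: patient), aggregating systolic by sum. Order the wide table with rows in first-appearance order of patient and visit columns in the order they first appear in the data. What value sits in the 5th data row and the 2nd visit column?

2368

With rows in first-appearance order of patient, row 5 is patient=P18. visit columns in first-appearance order: v2, v4, v1, v3, v5; column 2 is v4.
Long rows with patient=P18, visit=v4: 802 + 623 + 943 = 2368.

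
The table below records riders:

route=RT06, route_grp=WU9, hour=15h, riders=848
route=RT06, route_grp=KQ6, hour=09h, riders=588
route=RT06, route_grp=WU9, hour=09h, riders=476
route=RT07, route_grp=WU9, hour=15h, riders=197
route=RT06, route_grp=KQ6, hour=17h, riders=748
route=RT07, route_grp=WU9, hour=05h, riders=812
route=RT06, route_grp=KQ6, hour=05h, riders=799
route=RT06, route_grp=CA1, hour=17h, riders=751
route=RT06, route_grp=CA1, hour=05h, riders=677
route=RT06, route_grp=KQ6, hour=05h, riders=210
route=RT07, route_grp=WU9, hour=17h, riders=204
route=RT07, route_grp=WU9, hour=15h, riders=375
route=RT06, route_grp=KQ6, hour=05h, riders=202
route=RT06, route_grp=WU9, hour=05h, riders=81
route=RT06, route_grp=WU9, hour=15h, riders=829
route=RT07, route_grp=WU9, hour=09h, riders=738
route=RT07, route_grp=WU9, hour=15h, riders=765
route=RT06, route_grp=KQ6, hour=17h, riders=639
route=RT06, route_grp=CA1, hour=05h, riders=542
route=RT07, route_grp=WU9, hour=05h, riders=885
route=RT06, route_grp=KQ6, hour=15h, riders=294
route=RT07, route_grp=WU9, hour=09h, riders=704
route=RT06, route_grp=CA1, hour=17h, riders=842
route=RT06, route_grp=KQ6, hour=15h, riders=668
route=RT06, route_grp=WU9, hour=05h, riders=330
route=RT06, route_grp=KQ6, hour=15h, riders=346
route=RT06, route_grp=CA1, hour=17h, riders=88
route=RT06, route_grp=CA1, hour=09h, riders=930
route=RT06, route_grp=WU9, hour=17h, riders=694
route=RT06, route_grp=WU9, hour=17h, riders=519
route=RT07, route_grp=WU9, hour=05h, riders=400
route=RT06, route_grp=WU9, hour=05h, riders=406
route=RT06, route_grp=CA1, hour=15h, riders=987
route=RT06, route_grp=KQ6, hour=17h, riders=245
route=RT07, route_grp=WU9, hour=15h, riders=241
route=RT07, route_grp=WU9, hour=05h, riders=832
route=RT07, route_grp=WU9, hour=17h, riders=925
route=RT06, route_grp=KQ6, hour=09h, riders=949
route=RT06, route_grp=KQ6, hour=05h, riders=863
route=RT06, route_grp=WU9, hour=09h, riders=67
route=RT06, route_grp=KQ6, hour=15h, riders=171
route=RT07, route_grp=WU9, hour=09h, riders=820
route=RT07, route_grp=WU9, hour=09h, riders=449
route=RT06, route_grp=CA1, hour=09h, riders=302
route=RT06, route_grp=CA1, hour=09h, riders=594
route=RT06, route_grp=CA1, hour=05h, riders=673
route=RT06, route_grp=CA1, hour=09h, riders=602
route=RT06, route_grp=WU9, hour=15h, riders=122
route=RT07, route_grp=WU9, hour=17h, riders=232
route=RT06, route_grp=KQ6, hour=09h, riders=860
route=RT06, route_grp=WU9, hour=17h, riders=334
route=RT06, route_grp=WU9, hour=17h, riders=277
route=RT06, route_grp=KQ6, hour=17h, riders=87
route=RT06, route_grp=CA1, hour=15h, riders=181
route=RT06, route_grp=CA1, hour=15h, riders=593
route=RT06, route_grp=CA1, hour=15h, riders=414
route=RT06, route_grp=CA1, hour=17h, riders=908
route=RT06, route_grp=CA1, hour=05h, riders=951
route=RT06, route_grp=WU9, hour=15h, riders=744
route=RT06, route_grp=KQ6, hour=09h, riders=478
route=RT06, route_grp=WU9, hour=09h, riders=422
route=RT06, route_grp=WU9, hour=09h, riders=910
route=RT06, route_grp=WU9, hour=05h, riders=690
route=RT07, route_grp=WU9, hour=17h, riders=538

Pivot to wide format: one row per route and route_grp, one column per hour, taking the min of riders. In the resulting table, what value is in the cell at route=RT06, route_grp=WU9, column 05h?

Rows with route=RT06, route_grp=WU9 and hour=05h: riders values are 81, 330, 406, 690.
min(81, 330, 406, 690) = 81.

81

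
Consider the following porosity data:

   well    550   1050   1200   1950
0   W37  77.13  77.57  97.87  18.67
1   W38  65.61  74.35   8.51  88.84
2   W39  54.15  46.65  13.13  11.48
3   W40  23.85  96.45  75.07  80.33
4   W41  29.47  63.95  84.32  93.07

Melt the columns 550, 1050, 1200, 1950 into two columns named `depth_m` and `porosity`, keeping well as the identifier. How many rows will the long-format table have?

5 well values × 4 melted columns = 20 rows.

20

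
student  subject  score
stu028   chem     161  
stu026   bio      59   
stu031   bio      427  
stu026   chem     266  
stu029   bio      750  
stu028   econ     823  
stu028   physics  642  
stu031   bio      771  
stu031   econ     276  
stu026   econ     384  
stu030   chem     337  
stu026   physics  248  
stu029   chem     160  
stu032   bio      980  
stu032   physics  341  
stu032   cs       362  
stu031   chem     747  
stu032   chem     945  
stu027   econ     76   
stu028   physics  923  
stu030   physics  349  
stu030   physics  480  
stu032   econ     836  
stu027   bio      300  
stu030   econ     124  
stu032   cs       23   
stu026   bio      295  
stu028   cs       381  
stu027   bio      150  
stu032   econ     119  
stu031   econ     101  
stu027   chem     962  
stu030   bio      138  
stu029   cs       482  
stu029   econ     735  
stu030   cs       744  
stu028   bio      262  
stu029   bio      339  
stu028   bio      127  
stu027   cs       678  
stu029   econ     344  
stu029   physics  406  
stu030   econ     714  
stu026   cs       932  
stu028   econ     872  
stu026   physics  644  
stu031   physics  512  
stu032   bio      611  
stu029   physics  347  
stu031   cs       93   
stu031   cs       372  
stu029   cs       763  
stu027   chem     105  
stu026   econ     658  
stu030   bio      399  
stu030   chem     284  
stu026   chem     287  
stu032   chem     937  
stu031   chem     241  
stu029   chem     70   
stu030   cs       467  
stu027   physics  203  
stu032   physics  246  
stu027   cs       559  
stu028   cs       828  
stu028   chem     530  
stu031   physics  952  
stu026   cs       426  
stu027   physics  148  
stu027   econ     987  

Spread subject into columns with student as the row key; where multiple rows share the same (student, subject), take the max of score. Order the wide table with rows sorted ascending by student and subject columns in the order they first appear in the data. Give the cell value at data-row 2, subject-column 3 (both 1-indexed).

With rows sorted ascending by student, row 2 is student=stu027. subject columns in first-appearance order: chem, bio, econ, physics, cs; column 3 is econ.
Long rows with student=stu027, subject=econ: max(76, 987) = 987.

987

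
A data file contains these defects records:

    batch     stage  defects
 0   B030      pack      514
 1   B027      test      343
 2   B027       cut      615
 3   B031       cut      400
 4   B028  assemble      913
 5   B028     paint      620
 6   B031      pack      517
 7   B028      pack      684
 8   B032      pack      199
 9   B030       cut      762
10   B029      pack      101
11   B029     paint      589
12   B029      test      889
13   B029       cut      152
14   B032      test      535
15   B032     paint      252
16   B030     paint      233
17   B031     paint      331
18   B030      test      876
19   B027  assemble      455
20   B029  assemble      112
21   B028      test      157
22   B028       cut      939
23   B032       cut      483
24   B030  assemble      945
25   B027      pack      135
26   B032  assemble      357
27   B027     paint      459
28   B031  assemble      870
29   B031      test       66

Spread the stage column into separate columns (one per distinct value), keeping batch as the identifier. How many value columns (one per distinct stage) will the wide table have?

5

5 distinct stage values: test, paint, assemble, cut, pack.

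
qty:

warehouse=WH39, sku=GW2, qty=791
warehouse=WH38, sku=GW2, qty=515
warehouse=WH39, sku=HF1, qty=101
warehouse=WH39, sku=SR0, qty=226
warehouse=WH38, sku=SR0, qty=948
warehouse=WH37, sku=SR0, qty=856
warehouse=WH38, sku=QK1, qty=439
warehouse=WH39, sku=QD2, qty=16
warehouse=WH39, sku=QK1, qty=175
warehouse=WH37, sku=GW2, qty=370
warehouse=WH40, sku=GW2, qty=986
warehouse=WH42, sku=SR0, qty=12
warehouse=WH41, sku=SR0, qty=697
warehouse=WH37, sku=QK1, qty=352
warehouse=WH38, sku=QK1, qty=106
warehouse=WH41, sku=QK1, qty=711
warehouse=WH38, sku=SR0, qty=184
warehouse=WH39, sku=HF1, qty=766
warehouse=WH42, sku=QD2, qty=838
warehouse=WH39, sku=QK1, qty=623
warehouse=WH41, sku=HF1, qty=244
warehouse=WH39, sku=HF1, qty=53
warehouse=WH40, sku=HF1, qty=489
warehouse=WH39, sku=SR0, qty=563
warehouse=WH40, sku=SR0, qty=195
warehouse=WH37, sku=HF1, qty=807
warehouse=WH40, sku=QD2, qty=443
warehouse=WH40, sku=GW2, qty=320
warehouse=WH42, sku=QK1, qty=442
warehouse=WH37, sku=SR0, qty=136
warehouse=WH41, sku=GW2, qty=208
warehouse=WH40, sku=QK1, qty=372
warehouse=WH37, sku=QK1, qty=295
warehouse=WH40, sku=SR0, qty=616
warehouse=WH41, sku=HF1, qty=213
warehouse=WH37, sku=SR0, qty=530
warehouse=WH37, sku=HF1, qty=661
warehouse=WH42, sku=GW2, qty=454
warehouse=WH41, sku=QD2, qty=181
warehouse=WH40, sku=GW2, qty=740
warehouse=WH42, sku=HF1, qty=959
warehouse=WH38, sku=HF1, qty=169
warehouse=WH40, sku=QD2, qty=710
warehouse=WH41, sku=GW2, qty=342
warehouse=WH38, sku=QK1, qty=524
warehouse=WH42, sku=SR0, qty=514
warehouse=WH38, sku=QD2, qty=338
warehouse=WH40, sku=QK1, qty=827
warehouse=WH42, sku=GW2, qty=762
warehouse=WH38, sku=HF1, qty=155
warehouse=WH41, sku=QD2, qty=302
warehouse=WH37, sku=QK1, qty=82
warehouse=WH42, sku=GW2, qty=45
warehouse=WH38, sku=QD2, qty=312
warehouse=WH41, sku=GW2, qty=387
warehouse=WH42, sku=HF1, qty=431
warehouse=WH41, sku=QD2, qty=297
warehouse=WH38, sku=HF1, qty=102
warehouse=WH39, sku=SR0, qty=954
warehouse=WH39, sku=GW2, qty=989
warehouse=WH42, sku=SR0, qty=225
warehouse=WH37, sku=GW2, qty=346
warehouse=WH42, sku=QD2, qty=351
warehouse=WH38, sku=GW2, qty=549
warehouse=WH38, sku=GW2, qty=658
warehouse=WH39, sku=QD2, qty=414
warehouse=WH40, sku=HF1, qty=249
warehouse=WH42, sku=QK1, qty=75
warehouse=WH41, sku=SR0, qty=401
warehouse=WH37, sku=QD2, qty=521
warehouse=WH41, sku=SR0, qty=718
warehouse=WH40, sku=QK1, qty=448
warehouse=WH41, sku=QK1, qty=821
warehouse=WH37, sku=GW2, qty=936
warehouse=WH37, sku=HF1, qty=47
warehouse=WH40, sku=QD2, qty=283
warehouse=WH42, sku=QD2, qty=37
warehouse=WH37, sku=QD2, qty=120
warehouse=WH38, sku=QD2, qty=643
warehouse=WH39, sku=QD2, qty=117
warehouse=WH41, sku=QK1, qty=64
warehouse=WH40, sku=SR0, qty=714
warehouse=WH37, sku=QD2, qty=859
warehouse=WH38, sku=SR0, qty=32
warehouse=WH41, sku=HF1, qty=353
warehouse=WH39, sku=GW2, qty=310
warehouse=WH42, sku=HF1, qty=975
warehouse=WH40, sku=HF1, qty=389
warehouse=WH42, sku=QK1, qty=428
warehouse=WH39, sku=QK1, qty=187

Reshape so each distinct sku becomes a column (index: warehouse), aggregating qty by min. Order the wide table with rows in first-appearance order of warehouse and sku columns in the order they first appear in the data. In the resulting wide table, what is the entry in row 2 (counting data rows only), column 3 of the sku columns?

With rows in first-appearance order of warehouse, row 2 is warehouse=WH38. sku columns in first-appearance order: GW2, HF1, SR0, QK1, QD2; column 3 is SR0.
Long rows with warehouse=WH38, sku=SR0: min(948, 184, 32) = 32.

32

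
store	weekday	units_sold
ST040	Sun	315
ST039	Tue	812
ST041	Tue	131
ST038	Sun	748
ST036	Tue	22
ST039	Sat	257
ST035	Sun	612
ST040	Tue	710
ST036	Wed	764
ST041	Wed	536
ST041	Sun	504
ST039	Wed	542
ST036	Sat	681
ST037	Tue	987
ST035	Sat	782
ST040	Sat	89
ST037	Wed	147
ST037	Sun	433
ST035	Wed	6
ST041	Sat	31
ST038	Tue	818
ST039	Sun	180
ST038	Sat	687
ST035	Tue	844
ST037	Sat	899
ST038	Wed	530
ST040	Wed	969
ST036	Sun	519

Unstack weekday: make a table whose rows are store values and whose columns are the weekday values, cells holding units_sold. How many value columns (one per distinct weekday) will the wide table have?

4

4 distinct weekday values: Sat, Sun, Tue, Wed.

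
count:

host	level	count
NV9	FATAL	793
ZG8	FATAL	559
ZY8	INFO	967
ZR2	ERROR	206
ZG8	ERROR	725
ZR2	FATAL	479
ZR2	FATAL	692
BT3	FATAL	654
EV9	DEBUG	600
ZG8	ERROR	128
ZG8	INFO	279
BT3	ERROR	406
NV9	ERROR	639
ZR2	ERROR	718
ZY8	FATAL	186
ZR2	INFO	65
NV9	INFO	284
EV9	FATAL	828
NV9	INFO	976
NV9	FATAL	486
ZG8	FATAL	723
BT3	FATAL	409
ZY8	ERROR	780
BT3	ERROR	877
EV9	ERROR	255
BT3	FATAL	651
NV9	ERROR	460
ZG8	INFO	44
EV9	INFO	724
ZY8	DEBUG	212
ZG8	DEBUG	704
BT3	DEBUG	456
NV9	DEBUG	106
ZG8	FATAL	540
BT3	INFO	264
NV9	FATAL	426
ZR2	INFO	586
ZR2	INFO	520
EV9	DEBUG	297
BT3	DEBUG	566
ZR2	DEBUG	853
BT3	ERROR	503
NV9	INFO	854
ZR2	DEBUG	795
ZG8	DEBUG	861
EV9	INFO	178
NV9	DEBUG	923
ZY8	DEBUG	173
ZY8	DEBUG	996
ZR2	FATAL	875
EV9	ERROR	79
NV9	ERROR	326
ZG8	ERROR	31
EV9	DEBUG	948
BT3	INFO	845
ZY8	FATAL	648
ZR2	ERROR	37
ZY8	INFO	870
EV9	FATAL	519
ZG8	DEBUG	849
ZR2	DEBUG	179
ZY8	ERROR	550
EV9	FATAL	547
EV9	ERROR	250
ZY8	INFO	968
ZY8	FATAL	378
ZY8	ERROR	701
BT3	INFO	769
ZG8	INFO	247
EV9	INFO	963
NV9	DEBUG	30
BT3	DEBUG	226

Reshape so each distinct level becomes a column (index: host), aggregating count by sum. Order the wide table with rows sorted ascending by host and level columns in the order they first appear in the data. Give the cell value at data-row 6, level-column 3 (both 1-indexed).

With rows sorted ascending by host, row 6 is host=ZY8. level columns in first-appearance order: FATAL, INFO, ERROR, DEBUG; column 3 is ERROR.
Long rows with host=ZY8, level=ERROR: 780 + 550 + 701 = 2031.

2031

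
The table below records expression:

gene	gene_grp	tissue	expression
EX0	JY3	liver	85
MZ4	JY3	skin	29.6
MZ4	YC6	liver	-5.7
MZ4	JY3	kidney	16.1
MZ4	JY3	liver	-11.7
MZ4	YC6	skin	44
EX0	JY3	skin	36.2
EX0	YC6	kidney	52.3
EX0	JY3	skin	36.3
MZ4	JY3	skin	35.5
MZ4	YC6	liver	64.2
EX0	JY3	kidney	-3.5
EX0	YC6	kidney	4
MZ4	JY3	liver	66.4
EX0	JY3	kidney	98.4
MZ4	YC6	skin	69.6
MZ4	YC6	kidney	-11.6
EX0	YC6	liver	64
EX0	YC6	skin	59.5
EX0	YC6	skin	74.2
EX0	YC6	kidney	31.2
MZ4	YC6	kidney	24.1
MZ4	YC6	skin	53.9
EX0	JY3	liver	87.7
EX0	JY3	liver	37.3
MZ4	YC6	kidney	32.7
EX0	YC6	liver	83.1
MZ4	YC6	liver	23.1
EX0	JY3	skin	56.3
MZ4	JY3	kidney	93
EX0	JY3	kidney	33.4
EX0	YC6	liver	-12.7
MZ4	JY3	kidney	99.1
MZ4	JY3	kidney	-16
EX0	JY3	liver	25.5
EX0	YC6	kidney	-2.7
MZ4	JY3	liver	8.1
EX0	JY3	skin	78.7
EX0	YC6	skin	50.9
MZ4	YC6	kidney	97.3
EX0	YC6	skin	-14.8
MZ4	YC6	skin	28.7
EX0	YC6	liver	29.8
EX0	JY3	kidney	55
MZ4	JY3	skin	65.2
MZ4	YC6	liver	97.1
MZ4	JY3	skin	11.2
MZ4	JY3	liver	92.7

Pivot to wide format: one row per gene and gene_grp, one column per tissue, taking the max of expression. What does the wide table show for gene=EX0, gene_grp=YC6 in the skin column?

74.2

Rows with gene=EX0, gene_grp=YC6 and tissue=skin: expression values are 59.5, 74.2, 50.9, -14.8.
max(59.5, 74.2, 50.9, -14.8) = 74.2.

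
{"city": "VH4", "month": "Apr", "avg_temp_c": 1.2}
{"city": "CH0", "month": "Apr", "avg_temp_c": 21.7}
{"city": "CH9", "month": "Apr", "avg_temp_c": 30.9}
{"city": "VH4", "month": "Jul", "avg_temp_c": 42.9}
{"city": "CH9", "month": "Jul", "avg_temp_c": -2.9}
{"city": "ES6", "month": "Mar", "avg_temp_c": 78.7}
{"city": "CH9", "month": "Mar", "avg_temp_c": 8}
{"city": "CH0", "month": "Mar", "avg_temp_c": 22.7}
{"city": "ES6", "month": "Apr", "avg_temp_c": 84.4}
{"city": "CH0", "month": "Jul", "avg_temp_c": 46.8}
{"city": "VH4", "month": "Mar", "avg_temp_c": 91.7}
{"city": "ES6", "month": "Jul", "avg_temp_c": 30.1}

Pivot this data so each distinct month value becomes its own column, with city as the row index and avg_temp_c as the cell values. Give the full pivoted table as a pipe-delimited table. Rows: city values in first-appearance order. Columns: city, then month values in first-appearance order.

| city | Apr | Jul | Mar |
| VH4 | 1.2 | 42.9 | 91.7 |
| CH0 | 21.7 | 46.8 | 22.7 |
| CH9 | 30.9 | -2.9 | 8 |
| ES6 | 84.4 | 30.1 | 78.7 |

Columns: city plus the 3 distinct month values (Apr, Jul, Mar).
For example, row VH4 column Apr takes avg_temp_c=1.2 from the long row (VH4, Apr).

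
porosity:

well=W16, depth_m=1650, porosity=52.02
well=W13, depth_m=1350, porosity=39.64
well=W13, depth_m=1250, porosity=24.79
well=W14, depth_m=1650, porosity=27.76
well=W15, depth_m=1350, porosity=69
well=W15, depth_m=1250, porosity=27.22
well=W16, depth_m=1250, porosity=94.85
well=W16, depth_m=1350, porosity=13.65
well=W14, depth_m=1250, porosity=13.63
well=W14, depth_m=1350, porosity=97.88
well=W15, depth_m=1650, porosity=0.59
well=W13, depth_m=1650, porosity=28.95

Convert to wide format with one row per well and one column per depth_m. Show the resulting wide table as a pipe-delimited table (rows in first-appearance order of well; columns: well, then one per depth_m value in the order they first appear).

| well | 1650 | 1350 | 1250 |
| W16 | 52.02 | 13.65 | 94.85 |
| W13 | 28.95 | 39.64 | 24.79 |
| W14 | 27.76 | 97.88 | 13.63 |
| W15 | 0.59 | 69 | 27.22 |

Columns: well plus the 3 distinct depth_m values (1650, 1350, 1250).
For example, row W16 column 1650 takes porosity=52.02 from the long row (W16, 1650).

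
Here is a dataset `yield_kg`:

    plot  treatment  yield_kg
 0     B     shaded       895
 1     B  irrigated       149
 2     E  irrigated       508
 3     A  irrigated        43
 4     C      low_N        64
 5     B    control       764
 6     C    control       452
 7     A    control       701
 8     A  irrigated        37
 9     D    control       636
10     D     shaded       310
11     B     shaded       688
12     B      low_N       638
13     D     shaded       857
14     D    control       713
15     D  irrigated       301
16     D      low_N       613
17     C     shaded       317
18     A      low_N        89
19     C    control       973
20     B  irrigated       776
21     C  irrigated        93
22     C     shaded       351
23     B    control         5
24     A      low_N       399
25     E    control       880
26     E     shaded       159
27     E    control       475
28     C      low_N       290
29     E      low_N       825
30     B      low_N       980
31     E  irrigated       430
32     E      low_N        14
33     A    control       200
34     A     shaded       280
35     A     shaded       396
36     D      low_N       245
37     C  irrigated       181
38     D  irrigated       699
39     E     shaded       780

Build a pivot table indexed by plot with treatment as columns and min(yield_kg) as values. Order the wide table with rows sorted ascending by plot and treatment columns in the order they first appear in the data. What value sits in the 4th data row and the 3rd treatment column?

With rows sorted ascending by plot, row 4 is plot=D. treatment columns in first-appearance order: shaded, irrigated, low_N, control; column 3 is low_N.
Long rows with plot=D, treatment=low_N: min(613, 245) = 245.

245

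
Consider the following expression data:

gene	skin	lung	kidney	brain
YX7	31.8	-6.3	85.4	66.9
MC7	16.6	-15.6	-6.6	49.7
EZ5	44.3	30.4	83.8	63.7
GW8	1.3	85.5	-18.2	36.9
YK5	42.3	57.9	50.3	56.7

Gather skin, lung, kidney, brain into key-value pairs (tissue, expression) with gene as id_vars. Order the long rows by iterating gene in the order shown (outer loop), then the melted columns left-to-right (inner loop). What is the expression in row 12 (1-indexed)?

63.7

20 rows total (5 × 4). Row 12: index ⌊(12-1)/4⌋ = 2 into gene → EZ5; (12-1) mod 4 = 3 into the melted columns → brain.
So row 12 is (EZ5, brain, 63.7); expression = 63.7.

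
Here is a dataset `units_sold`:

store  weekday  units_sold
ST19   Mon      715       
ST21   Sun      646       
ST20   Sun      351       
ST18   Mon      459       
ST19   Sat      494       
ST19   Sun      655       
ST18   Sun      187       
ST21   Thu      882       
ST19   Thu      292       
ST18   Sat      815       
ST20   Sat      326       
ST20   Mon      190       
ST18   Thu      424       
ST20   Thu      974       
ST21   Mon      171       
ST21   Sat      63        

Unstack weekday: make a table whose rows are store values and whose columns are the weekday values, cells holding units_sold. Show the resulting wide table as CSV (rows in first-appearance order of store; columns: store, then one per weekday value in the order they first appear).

Columns: store plus the 4 distinct weekday values (Mon, Sun, Sat, Thu).
For example, row ST19 column Mon takes units_sold=715 from the long row (ST19, Mon).

store,Mon,Sun,Sat,Thu
ST19,715,655,494,292
ST21,171,646,63,882
ST20,190,351,326,974
ST18,459,187,815,424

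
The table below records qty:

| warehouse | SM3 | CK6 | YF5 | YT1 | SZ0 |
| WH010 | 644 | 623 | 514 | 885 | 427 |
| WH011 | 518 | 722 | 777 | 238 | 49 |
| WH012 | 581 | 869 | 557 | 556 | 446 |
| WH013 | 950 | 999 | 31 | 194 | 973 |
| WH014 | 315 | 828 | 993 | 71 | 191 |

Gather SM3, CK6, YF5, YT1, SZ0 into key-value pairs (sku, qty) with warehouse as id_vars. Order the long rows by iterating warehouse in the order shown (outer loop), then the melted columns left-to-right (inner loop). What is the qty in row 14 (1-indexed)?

556

25 rows total (5 × 5). Row 14: index ⌊(14-1)/5⌋ = 2 into warehouse → WH012; (14-1) mod 5 = 3 into the melted columns → YT1.
So row 14 is (WH012, YT1, 556); qty = 556.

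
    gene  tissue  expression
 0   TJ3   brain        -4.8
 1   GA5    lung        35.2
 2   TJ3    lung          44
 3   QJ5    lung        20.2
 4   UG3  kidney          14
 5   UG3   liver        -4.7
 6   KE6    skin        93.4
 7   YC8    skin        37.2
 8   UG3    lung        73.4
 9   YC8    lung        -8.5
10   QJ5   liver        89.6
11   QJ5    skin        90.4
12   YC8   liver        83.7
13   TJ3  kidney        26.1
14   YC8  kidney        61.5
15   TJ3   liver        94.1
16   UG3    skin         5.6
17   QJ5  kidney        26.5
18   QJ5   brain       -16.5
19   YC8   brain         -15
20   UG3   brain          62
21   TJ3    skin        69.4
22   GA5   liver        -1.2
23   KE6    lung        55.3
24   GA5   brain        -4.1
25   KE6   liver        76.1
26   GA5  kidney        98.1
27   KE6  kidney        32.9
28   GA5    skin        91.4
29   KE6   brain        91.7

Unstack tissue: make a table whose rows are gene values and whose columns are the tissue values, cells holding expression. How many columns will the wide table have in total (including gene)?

6

1 column for gene plus 5 distinct tissue values → 6 columns.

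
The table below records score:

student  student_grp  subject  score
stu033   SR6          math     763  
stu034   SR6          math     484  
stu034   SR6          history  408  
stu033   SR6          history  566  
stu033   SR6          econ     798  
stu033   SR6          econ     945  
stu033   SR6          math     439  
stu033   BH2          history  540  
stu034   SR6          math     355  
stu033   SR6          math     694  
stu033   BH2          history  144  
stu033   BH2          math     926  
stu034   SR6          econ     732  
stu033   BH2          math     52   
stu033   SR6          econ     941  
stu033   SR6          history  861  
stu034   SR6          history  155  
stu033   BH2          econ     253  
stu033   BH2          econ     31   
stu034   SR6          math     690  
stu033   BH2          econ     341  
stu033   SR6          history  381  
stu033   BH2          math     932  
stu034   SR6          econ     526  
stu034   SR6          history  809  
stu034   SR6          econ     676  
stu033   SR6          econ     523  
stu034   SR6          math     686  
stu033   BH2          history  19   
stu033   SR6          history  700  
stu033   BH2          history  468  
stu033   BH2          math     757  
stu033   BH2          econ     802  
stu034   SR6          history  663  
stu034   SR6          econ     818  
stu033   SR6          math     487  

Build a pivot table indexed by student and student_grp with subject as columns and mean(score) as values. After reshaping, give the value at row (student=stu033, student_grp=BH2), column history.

Rows with student=stu033, student_grp=BH2 and subject=history: score values are 540, 144, 19, 468.
(540 + 144 + 19 + 468) / 4 = 292.75.

292.75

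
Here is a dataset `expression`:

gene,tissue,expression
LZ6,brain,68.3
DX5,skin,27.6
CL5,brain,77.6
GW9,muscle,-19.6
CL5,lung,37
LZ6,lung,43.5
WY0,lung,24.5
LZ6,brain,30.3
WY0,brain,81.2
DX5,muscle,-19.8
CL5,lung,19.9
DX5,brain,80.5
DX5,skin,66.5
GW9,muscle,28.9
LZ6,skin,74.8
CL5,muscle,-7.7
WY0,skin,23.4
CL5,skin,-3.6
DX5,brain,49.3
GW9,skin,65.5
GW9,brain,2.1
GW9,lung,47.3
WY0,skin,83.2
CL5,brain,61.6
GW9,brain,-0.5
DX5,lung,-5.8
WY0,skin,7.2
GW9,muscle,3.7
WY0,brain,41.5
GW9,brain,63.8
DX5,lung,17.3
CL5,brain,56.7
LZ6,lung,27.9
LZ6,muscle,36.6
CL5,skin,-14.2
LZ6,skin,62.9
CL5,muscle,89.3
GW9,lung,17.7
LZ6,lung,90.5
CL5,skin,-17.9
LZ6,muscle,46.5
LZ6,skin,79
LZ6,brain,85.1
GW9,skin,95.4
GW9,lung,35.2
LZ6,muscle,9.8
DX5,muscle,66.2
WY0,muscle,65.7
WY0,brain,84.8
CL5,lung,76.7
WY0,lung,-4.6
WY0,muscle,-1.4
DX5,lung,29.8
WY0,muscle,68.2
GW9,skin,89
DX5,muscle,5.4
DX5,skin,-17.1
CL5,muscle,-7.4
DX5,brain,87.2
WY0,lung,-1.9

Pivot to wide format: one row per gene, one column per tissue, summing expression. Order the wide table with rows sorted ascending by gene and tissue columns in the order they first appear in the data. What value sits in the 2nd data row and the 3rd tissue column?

With rows sorted ascending by gene, row 2 is gene=DX5. tissue columns in first-appearance order: brain, skin, muscle, lung; column 3 is muscle.
Long rows with gene=DX5, tissue=muscle: -19.8 + 66.2 + 5.4 = 51.8.

51.8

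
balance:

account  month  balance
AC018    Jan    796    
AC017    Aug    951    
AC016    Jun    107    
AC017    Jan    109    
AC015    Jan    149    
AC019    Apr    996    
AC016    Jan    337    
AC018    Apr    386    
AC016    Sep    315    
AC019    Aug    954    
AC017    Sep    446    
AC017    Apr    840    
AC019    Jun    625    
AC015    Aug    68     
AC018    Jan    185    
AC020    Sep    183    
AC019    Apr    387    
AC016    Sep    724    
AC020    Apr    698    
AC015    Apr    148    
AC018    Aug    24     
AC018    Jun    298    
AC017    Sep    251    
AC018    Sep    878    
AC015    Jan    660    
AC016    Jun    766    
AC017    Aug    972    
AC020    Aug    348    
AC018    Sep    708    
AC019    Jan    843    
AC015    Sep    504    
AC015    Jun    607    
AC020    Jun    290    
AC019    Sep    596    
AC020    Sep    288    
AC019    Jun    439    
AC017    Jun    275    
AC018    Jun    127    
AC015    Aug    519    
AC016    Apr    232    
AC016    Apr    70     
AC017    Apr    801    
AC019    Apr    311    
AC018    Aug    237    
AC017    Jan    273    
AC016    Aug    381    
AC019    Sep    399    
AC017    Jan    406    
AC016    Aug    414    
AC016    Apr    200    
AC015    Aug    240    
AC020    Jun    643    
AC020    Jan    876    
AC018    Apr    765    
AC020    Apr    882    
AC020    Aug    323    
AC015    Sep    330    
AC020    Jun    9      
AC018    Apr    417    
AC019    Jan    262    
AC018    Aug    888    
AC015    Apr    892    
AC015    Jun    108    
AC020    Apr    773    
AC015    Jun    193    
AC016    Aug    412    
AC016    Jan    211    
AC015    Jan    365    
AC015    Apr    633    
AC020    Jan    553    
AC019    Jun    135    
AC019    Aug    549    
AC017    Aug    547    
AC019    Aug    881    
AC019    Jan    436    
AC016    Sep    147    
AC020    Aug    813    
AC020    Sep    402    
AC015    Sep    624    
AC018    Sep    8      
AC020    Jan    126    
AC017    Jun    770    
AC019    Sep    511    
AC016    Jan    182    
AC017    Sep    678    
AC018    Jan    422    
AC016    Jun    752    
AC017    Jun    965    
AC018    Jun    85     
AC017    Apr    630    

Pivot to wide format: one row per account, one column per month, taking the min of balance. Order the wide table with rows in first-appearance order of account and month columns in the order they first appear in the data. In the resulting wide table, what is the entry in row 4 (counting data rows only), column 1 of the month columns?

149

With rows in first-appearance order of account, row 4 is account=AC015. month columns in first-appearance order: Jan, Aug, Jun, Apr, Sep; column 1 is Jan.
Long rows with account=AC015, month=Jan: min(149, 660, 365) = 149.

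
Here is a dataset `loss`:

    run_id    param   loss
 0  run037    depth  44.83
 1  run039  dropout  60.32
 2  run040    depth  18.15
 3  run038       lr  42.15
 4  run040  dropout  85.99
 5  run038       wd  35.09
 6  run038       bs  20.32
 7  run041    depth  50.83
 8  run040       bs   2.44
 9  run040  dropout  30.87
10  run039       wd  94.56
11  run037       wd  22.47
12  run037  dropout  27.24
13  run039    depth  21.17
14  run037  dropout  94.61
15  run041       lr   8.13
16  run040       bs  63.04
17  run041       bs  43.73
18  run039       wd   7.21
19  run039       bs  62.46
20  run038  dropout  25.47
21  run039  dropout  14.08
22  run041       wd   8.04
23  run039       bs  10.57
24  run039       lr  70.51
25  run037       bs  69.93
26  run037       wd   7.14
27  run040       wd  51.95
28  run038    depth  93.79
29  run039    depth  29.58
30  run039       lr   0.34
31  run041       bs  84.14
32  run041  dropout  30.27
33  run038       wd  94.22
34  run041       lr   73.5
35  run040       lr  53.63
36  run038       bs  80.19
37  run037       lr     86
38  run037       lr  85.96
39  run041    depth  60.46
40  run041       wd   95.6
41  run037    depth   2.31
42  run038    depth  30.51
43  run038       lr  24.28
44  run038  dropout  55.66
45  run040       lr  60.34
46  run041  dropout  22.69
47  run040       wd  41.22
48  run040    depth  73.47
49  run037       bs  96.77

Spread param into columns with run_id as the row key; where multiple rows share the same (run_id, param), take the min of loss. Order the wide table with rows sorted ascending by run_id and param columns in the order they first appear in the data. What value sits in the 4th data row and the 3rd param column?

With rows sorted ascending by run_id, row 4 is run_id=run040. param columns in first-appearance order: depth, dropout, lr, wd, bs; column 3 is lr.
Long rows with run_id=run040, param=lr: min(53.63, 60.34) = 53.63.

53.63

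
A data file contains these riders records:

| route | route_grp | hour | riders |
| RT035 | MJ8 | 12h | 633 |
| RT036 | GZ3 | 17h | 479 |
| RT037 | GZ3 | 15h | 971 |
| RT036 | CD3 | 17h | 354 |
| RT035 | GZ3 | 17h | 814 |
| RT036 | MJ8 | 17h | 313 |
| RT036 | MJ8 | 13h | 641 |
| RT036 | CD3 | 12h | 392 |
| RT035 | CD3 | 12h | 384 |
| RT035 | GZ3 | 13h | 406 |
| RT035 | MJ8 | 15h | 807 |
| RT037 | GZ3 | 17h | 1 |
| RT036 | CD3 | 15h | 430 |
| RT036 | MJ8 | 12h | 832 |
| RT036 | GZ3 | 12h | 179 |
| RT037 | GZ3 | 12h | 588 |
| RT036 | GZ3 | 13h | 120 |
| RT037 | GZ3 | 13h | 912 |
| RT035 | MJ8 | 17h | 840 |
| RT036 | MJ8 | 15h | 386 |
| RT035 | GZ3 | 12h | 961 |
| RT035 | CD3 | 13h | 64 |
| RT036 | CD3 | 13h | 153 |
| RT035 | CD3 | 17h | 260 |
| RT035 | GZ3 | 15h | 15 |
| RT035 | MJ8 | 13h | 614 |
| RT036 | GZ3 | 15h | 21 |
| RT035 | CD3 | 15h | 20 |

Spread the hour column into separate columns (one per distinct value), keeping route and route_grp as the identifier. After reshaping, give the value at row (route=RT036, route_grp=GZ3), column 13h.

Wide layout: rows indexed by route and route_grp, columns are the 4 distinct hour values (12h, 17h, 15h, 13h).
Cell (route=RT036, route_grp=GZ3, hour=13h) draws from the long row where route=RT036, route_grp=GZ3 and hour=13h, which has riders=120.

120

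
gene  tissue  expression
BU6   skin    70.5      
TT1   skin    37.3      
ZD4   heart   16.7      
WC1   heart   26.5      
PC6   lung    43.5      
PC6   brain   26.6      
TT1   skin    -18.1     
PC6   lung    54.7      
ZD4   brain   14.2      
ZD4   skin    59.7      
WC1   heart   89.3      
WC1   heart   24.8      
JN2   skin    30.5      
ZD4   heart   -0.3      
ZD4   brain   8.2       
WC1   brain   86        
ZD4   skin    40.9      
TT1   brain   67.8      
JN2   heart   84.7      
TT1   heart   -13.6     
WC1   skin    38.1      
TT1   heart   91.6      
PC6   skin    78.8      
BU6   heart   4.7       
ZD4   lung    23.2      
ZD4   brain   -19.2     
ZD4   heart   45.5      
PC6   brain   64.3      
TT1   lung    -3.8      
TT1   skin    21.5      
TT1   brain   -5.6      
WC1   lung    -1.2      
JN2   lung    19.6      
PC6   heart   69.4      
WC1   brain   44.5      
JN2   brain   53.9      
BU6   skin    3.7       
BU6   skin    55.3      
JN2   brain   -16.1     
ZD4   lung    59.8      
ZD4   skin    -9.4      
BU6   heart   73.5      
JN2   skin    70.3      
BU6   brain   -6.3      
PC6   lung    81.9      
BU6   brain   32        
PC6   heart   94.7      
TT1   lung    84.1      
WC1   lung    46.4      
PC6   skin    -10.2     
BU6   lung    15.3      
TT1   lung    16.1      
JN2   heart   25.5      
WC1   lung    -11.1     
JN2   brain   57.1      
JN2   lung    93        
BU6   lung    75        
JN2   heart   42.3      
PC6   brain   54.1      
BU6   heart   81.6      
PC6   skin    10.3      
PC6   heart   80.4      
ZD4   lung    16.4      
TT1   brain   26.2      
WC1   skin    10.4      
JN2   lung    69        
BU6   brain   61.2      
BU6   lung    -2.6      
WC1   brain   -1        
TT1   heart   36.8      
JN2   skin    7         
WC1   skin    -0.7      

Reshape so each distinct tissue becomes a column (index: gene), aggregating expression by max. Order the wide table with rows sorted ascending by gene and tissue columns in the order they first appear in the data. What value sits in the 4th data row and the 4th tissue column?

67.8

With rows sorted ascending by gene, row 4 is gene=TT1. tissue columns in first-appearance order: skin, heart, lung, brain; column 4 is brain.
Long rows with gene=TT1, tissue=brain: max(67.8, -5.6, 26.2) = 67.8.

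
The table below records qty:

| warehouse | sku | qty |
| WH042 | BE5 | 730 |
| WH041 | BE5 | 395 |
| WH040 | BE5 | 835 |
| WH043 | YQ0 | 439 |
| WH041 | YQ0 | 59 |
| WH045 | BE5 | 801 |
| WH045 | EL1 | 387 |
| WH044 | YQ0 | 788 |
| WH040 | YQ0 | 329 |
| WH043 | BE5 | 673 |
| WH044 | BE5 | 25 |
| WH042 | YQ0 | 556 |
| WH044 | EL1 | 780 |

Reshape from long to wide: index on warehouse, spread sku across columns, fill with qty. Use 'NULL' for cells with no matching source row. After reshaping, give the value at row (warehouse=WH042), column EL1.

NULL

No long-format row has warehouse=WH042 and sku=EL1, so the cell is NULL.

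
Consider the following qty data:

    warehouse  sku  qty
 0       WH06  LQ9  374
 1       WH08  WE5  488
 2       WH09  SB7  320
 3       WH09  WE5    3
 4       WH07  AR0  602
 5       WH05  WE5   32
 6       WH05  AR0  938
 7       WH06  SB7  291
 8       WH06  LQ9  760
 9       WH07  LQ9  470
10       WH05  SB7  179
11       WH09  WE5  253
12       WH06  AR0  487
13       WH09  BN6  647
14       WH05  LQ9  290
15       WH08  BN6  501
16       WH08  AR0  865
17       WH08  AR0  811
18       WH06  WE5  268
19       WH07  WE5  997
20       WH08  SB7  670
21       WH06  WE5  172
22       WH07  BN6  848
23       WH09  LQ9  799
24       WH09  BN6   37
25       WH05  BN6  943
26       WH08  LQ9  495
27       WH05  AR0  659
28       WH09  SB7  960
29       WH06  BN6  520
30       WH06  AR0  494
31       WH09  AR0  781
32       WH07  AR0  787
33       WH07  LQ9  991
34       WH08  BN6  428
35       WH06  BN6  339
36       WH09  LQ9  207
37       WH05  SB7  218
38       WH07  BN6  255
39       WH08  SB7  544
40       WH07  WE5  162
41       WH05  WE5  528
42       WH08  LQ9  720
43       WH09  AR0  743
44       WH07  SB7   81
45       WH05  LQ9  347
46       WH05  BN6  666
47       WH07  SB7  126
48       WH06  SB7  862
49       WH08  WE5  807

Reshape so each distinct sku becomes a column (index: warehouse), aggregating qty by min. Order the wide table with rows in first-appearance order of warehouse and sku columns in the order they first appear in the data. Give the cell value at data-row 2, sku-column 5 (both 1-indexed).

428

With rows in first-appearance order of warehouse, row 2 is warehouse=WH08. sku columns in first-appearance order: LQ9, WE5, SB7, AR0, BN6; column 5 is BN6.
Long rows with warehouse=WH08, sku=BN6: min(501, 428) = 428.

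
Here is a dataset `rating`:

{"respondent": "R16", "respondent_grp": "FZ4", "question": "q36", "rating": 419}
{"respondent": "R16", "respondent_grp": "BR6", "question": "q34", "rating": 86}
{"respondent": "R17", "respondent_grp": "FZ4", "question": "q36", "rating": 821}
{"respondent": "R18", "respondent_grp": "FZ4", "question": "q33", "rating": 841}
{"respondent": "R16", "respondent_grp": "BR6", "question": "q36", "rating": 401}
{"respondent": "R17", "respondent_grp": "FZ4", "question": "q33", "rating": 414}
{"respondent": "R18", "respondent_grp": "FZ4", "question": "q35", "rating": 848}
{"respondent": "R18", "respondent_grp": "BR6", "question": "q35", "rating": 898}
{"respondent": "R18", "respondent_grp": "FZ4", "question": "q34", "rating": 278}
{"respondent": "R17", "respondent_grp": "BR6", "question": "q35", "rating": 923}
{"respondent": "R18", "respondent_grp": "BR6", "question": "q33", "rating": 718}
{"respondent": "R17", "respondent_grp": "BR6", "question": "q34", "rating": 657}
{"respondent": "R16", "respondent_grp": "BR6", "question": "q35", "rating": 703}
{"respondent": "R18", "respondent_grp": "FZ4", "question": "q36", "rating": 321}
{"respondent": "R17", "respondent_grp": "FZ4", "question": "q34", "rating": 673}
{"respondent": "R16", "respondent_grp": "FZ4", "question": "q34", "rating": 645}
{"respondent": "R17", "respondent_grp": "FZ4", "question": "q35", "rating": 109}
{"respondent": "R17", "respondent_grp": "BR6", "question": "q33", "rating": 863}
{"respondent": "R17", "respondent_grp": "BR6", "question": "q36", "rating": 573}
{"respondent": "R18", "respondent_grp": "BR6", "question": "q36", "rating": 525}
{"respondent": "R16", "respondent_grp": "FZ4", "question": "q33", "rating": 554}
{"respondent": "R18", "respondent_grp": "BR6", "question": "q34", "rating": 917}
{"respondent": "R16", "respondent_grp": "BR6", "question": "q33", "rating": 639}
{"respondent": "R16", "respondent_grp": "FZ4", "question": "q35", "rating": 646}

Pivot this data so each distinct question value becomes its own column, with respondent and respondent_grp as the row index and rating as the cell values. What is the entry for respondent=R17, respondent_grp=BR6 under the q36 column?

Wide layout: rows indexed by respondent and respondent_grp, columns are the 4 distinct question values (q36, q34, q33, q35).
Cell (respondent=R17, respondent_grp=BR6, question=q36) draws from the long row where respondent=R17, respondent_grp=BR6 and question=q36, which has rating=573.

573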